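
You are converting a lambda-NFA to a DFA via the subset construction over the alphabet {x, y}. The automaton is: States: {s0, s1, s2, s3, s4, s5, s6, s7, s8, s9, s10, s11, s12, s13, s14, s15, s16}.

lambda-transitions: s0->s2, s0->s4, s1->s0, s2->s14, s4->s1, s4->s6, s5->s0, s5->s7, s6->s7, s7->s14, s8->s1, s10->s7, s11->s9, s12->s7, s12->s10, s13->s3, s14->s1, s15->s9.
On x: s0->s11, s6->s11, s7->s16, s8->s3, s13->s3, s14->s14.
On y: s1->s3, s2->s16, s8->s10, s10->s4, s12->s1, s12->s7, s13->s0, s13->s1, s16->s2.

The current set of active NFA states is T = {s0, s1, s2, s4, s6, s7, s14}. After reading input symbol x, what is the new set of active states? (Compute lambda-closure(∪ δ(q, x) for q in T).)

s0 on x → {s11}.
s6 on x → {s11}.
s7 on x → {s16}.
s14 on x → {s14}.
No x-transition from s1, s2, s4.
Union after reading x: {s11, s14, s16}.
Now take the lambda-closure:
From s11 via lambda: add s9.
From s14 via lambda: add s1.
From s1 via lambda: add s0.
From s0 via lambda: add s2, s4.
From s4 via lambda: add s6.
From s6 via lambda: add s7.
No new states can be added; the closed set is {s0, s1, s2, s4, s6, s7, s9, s11, s14, s16}.

{s0, s1, s2, s4, s6, s7, s9, s11, s14, s16}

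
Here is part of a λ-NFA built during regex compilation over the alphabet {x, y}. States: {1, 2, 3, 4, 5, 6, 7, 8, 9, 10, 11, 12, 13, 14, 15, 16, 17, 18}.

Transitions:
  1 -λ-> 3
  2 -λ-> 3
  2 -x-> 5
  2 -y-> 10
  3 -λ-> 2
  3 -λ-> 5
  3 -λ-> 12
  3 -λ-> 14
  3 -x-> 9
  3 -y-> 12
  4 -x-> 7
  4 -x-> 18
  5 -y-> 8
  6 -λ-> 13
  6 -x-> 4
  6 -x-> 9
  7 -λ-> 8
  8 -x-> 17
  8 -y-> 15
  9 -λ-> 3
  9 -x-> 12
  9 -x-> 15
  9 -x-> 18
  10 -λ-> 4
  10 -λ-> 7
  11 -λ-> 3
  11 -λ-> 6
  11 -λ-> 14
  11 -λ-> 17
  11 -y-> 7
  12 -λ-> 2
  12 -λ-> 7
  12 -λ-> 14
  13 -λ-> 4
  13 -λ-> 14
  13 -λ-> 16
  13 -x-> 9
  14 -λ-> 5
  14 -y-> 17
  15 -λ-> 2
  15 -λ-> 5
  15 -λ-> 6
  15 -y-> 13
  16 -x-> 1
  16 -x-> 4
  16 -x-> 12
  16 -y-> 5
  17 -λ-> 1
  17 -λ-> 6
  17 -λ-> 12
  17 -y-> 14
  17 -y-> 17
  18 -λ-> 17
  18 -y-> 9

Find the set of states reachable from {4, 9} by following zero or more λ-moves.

Start with {4, 9}.
From 9 via λ: add 3.
From 3 via λ: add 2, 5, 12, 14.
From 12 via λ: add 7.
From 7 via λ: add 8.
No new states can be added; the closed set is {2, 3, 4, 5, 7, 8, 9, 12, 14}.

{2, 3, 4, 5, 7, 8, 9, 12, 14}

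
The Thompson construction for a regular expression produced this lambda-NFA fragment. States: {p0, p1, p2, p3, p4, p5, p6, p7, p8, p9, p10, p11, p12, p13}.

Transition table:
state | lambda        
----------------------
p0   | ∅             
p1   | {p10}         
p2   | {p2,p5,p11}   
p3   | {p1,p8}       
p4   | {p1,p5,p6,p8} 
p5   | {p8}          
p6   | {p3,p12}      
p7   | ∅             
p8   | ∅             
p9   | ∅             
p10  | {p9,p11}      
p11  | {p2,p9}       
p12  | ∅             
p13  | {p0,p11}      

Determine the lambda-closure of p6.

{p1, p2, p3, p5, p6, p8, p9, p10, p11, p12}

Start with {p6}.
From p6 via lambda: add p3, p12.
From p3 via lambda: add p1, p8.
From p1 via lambda: add p10.
From p10 via lambda: add p9, p11.
From p11 via lambda: add p2.
From p2 via lambda: add p5.
No new states can be added; the closed set is {p1, p2, p3, p5, p6, p8, p9, p10, p11, p12}.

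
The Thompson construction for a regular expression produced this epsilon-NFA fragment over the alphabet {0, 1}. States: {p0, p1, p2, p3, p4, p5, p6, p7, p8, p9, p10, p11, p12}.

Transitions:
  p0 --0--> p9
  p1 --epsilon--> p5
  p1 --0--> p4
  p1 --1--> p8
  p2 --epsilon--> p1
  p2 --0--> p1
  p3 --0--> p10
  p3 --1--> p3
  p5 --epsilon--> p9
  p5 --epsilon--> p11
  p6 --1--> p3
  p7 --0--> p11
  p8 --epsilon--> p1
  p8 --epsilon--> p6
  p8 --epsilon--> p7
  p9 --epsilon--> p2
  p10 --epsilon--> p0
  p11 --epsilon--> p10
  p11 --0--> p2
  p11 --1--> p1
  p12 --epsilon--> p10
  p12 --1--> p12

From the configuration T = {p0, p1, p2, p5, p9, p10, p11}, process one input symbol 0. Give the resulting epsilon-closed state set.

{p0, p1, p2, p4, p5, p9, p10, p11}

p0 on 0 → {p9}.
p1 on 0 → {p4}.
p2 on 0 → {p1}.
p11 on 0 → {p2}.
No 0-transition from p5, p9, p10.
Union after reading 0: {p1, p2, p4, p9}.
Now take the epsilon-closure:
From p1 via epsilon: add p5.
From p5 via epsilon: add p11.
From p11 via epsilon: add p10.
From p10 via epsilon: add p0.
No new states can be added; the closed set is {p0, p1, p2, p4, p5, p9, p10, p11}.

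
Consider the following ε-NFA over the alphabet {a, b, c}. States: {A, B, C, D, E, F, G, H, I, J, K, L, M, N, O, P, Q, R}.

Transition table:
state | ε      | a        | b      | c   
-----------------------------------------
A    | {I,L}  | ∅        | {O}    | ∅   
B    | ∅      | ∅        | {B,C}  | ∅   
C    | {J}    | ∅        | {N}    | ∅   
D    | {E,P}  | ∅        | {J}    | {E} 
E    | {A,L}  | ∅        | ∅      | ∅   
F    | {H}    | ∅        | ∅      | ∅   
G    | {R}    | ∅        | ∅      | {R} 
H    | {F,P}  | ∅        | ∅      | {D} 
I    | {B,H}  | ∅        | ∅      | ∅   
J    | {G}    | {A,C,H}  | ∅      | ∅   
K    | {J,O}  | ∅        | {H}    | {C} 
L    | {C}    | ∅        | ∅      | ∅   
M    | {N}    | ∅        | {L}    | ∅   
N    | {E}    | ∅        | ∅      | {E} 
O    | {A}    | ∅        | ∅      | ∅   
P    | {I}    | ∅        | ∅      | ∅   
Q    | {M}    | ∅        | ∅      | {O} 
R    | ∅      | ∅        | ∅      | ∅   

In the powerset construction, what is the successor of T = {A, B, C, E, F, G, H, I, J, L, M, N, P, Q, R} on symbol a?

J on a → {A, C, H}.
No a-transition from A, B, C, E, F, G, H, I, L, M, N, P, Q, R.
Union after reading a: {A, C, H}.
Now take the ε-closure:
From A via ε: add I, L.
From C via ε: add J.
From H via ε: add F, P.
From I via ε: add B.
From J via ε: add G.
From G via ε: add R.
No new states can be added; the closed set is {A, B, C, F, G, H, I, J, L, P, R}.

{A, B, C, F, G, H, I, J, L, P, R}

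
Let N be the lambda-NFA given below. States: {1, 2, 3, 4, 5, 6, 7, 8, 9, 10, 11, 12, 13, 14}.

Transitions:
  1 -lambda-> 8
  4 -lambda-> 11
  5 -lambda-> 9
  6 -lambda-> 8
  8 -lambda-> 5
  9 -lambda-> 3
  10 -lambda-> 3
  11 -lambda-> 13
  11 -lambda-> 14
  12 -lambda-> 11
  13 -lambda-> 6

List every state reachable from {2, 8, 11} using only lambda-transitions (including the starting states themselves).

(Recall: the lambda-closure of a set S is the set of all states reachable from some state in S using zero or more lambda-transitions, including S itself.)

{2, 3, 5, 6, 8, 9, 11, 13, 14}

Start with {2, 8, 11}.
From 8 via lambda: add 5.
From 11 via lambda: add 13, 14.
From 5 via lambda: add 9.
From 13 via lambda: add 6.
From 9 via lambda: add 3.
No new states can be added; the closed set is {2, 3, 5, 6, 8, 9, 11, 13, 14}.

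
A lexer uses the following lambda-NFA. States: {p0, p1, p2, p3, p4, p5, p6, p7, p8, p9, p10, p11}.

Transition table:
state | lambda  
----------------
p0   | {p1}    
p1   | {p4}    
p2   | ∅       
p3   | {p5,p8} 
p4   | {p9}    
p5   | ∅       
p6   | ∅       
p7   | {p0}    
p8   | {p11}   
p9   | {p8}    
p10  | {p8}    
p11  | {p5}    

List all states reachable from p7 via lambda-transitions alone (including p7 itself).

Start with {p7}.
From p7 via lambda: add p0.
From p0 via lambda: add p1.
From p1 via lambda: add p4.
From p4 via lambda: add p9.
From p9 via lambda: add p8.
From p8 via lambda: add p11.
From p11 via lambda: add p5.
No new states can be added; the closed set is {p0, p1, p4, p5, p7, p8, p9, p11}.

{p0, p1, p4, p5, p7, p8, p9, p11}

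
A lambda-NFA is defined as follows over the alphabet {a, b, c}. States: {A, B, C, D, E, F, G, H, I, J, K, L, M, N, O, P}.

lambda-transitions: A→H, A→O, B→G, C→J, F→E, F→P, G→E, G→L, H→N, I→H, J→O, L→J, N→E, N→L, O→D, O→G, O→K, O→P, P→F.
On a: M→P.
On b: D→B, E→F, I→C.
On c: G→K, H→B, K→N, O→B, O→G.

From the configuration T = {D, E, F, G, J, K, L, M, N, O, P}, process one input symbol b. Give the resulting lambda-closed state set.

D on b → {B}.
E on b → {F}.
No b-transition from F, G, J, K, L, M, N, O, P.
Union after reading b: {B, F}.
Now take the lambda-closure:
From B via lambda: add G.
From F via lambda: add E, P.
From G via lambda: add L.
From L via lambda: add J.
From J via lambda: add O.
From O via lambda: add D, K.
No new states can be added; the closed set is {B, D, E, F, G, J, K, L, O, P}.

{B, D, E, F, G, J, K, L, O, P}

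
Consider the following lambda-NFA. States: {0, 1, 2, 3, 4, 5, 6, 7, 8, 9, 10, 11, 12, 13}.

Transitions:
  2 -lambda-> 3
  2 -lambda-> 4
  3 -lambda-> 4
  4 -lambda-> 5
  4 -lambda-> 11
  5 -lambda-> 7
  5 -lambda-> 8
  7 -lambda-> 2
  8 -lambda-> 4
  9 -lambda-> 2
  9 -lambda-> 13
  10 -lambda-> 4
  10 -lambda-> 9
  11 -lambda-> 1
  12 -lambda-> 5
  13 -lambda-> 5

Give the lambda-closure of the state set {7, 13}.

{1, 2, 3, 4, 5, 7, 8, 11, 13}

Start with {7, 13}.
From 7 via lambda: add 2.
From 13 via lambda: add 5.
From 2 via lambda: add 3, 4.
From 5 via lambda: add 8.
From 4 via lambda: add 11.
From 11 via lambda: add 1.
No new states can be added; the closed set is {1, 2, 3, 4, 5, 7, 8, 11, 13}.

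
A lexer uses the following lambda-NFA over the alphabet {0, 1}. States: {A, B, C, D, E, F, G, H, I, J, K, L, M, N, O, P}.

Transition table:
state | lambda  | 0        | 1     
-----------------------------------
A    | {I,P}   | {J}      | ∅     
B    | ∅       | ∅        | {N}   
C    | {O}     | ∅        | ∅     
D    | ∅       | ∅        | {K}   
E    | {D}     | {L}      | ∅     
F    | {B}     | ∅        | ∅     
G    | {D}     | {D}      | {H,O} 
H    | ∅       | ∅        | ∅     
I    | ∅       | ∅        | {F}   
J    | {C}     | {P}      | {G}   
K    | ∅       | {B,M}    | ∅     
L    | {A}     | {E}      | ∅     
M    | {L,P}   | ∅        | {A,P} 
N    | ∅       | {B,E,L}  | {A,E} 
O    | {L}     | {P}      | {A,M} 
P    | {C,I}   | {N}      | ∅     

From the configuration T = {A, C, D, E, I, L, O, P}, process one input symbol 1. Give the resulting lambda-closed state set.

D on 1 → {K}.
I on 1 → {F}.
O on 1 → {A, M}.
No 1-transition from A, C, E, L, P.
Union after reading 1: {A, F, K, M}.
Now take the lambda-closure:
From A via lambda: add I, P.
From F via lambda: add B.
From M via lambda: add L.
From P via lambda: add C.
From C via lambda: add O.
No new states can be added; the closed set is {A, B, C, F, I, K, L, M, O, P}.

{A, B, C, F, I, K, L, M, O, P}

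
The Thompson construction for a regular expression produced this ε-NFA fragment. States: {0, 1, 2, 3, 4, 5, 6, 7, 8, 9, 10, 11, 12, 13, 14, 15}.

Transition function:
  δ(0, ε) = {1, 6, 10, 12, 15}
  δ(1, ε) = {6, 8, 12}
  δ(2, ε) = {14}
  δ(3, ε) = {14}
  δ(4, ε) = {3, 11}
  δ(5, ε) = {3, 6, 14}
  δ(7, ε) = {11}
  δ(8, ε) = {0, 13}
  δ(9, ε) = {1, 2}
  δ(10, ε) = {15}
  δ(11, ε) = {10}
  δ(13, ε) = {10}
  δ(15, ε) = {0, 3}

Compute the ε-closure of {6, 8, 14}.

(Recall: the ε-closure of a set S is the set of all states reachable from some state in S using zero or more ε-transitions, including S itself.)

Start with {6, 8, 14}.
From 8 via ε: add 0, 13.
From 0 via ε: add 1, 10, 12, 15.
From 15 via ε: add 3.
No new states can be added; the closed set is {0, 1, 3, 6, 8, 10, 12, 13, 14, 15}.

{0, 1, 3, 6, 8, 10, 12, 13, 14, 15}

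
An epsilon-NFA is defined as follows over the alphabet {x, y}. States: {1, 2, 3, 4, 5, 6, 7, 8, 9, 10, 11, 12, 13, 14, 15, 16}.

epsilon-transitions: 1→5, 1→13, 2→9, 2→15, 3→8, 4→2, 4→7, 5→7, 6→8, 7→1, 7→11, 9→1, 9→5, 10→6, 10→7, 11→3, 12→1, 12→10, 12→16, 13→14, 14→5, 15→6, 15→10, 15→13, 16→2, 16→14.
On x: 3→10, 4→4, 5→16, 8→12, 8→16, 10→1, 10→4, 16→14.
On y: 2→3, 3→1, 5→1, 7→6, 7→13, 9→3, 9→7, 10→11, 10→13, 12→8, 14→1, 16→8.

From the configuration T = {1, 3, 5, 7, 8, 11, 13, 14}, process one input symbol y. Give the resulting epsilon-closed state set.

3 on y → {1}.
5 on y → {1}.
7 on y → {6, 13}.
14 on y → {1}.
No y-transition from 1, 8, 11, 13.
Union after reading y: {1, 6, 13}.
Now take the epsilon-closure:
From 1 via epsilon: add 5.
From 6 via epsilon: add 8.
From 13 via epsilon: add 14.
From 5 via epsilon: add 7.
From 7 via epsilon: add 11.
From 11 via epsilon: add 3.
No new states can be added; the closed set is {1, 3, 5, 6, 7, 8, 11, 13, 14}.

{1, 3, 5, 6, 7, 8, 11, 13, 14}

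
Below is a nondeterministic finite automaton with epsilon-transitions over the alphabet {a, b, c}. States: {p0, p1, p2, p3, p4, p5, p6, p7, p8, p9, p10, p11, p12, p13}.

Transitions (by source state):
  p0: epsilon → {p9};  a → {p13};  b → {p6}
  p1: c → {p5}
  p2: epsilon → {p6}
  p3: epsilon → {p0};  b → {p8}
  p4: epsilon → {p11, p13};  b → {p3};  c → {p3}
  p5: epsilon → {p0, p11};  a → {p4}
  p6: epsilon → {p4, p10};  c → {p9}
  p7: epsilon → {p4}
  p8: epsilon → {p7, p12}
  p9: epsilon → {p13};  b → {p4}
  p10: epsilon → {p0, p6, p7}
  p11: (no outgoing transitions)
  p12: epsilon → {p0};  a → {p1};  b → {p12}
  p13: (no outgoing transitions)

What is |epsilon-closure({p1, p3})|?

5

Start with {p1, p3}.
From p3 via epsilon: add p0.
From p0 via epsilon: add p9.
From p9 via epsilon: add p13.
epsilon-closure = {p0, p1, p3, p9, p13}, which has 5 states.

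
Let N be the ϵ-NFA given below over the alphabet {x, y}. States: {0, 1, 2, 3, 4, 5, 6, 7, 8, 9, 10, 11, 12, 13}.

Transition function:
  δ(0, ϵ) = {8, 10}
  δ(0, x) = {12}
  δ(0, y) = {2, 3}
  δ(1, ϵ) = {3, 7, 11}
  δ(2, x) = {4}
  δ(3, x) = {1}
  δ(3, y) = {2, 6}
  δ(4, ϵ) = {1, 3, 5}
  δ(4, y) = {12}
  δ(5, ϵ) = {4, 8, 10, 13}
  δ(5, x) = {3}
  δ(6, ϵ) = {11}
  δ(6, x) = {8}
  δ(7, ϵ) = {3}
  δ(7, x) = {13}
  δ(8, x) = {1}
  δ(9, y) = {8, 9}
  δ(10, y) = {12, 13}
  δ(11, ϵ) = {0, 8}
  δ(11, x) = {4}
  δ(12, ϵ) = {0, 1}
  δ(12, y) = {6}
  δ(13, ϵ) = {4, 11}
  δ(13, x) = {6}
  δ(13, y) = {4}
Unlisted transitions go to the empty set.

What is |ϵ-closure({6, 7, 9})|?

Start with {6, 7, 9}.
From 6 via ϵ: add 11.
From 7 via ϵ: add 3.
From 11 via ϵ: add 0, 8.
From 0 via ϵ: add 10.
ϵ-closure = {0, 3, 6, 7, 8, 9, 10, 11}, which has 8 states.

8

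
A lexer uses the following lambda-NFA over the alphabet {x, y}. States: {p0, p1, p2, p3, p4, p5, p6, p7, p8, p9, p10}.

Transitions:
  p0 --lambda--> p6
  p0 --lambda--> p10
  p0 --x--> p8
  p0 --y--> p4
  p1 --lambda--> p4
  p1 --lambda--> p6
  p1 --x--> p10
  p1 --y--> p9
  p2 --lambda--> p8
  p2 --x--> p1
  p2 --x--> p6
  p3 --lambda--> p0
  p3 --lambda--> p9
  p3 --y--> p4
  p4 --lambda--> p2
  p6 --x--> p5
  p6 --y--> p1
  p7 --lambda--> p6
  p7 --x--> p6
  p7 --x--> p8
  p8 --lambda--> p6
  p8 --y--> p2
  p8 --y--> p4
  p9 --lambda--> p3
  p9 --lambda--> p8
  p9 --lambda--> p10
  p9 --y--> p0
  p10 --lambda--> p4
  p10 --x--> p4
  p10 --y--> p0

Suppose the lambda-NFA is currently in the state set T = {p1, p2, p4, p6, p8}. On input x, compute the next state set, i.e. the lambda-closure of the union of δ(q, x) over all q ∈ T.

p1 on x → {p10}.
p2 on x → {p1, p6}.
p6 on x → {p5}.
No x-transition from p4, p8.
Union after reading x: {p1, p5, p6, p10}.
Now take the lambda-closure:
From p1 via lambda: add p4.
From p4 via lambda: add p2.
From p2 via lambda: add p8.
No new states can be added; the closed set is {p1, p2, p4, p5, p6, p8, p10}.

{p1, p2, p4, p5, p6, p8, p10}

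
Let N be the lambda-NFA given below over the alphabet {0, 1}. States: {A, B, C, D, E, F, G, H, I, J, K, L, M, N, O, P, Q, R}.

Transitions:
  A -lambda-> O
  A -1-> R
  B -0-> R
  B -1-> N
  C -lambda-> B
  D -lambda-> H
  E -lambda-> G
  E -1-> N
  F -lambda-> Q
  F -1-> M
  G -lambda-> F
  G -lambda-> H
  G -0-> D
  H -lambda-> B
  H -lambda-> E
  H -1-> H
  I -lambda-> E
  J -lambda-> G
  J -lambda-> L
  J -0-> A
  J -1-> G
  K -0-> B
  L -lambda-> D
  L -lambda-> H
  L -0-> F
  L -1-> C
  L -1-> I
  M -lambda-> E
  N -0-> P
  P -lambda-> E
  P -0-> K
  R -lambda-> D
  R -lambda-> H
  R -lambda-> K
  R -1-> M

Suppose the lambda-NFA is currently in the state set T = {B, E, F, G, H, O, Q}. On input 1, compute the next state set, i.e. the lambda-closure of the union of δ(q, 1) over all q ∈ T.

B on 1 → {N}.
E on 1 → {N}.
F on 1 → {M}.
H on 1 → {H}.
No 1-transition from G, O, Q.
Union after reading 1: {H, M, N}.
Now take the lambda-closure:
From H via lambda: add B, E.
From E via lambda: add G.
From G via lambda: add F.
From F via lambda: add Q.
No new states can be added; the closed set is {B, E, F, G, H, M, N, Q}.

{B, E, F, G, H, M, N, Q}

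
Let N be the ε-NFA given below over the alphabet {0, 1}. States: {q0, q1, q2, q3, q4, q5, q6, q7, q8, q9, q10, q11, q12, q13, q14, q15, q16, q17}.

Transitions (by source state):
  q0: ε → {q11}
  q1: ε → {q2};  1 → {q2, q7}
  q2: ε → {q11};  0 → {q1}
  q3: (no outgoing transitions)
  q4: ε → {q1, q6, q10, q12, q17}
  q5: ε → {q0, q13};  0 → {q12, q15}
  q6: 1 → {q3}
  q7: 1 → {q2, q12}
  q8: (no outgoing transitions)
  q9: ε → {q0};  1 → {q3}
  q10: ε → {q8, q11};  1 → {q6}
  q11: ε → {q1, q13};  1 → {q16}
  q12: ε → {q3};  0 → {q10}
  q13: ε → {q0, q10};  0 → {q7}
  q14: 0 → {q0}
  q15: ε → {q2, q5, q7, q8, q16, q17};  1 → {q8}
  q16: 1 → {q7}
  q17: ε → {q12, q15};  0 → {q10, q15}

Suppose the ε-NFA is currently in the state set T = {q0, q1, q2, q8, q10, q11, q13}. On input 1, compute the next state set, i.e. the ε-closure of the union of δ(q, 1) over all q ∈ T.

{q0, q1, q2, q6, q7, q8, q10, q11, q13, q16}

q1 on 1 → {q2, q7}.
q10 on 1 → {q6}.
q11 on 1 → {q16}.
No 1-transition from q0, q2, q8, q13.
Union after reading 1: {q2, q6, q7, q16}.
Now take the ε-closure:
From q2 via ε: add q11.
From q11 via ε: add q1, q13.
From q13 via ε: add q0, q10.
From q10 via ε: add q8.
No new states can be added; the closed set is {q0, q1, q2, q6, q7, q8, q10, q11, q13, q16}.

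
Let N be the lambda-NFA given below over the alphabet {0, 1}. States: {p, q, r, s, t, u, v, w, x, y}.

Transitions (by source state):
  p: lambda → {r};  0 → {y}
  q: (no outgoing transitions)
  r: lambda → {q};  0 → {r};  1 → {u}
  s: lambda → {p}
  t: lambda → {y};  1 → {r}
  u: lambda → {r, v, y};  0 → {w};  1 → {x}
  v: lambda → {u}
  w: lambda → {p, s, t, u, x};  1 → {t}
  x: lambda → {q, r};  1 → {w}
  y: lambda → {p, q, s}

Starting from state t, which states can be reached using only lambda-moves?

Start with {t}.
From t via lambda: add y.
From y via lambda: add p, q, s.
From p via lambda: add r.
No new states can be added; the closed set is {p, q, r, s, t, y}.

{p, q, r, s, t, y}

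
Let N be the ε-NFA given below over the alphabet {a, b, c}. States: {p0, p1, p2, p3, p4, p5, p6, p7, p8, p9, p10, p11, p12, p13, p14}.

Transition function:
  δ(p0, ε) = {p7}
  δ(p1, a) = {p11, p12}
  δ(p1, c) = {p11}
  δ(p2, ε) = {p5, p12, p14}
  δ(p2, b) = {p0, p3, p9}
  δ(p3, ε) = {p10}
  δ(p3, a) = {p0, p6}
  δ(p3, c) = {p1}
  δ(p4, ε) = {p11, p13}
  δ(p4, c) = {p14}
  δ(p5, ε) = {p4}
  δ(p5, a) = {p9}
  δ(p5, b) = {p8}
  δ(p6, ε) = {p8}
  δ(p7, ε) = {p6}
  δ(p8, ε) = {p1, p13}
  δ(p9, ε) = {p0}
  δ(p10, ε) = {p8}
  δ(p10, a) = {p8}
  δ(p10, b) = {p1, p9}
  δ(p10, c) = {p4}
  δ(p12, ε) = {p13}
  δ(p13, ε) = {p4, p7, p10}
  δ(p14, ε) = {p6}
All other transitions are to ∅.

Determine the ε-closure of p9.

{p0, p1, p4, p6, p7, p8, p9, p10, p11, p13}

Start with {p9}.
From p9 via ε: add p0.
From p0 via ε: add p7.
From p7 via ε: add p6.
From p6 via ε: add p8.
From p8 via ε: add p1, p13.
From p13 via ε: add p4, p10.
From p4 via ε: add p11.
No new states can be added; the closed set is {p0, p1, p4, p6, p7, p8, p9, p10, p11, p13}.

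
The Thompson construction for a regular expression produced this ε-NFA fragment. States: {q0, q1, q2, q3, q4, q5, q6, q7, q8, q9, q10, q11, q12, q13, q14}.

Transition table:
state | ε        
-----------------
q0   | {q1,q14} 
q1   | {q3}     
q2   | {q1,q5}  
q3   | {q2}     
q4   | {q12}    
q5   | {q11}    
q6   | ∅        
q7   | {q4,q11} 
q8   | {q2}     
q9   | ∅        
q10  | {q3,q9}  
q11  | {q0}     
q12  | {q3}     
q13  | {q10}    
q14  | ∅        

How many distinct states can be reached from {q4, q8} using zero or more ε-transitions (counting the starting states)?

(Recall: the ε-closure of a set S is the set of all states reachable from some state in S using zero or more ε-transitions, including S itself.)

10

Start with {q4, q8}.
From q4 via ε: add q12.
From q8 via ε: add q2.
From q2 via ε: add q1, q5.
From q12 via ε: add q3.
From q5 via ε: add q11.
From q11 via ε: add q0.
From q0 via ε: add q14.
ε-closure = {q0, q1, q2, q3, q4, q5, q8, q11, q12, q14}, which has 10 states.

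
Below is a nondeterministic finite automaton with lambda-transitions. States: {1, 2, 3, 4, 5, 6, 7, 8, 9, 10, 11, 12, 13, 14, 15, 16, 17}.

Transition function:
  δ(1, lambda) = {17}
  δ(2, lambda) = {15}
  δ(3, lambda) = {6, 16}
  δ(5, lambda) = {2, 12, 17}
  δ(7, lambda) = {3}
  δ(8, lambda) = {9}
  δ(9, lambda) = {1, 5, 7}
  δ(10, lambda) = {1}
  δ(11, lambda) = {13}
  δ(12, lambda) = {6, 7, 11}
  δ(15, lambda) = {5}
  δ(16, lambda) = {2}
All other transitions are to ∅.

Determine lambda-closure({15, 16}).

{2, 3, 5, 6, 7, 11, 12, 13, 15, 16, 17}

Start with {15, 16}.
From 15 via lambda: add 5.
From 16 via lambda: add 2.
From 5 via lambda: add 12, 17.
From 12 via lambda: add 6, 7, 11.
From 7 via lambda: add 3.
From 11 via lambda: add 13.
No new states can be added; the closed set is {2, 3, 5, 6, 7, 11, 12, 13, 15, 16, 17}.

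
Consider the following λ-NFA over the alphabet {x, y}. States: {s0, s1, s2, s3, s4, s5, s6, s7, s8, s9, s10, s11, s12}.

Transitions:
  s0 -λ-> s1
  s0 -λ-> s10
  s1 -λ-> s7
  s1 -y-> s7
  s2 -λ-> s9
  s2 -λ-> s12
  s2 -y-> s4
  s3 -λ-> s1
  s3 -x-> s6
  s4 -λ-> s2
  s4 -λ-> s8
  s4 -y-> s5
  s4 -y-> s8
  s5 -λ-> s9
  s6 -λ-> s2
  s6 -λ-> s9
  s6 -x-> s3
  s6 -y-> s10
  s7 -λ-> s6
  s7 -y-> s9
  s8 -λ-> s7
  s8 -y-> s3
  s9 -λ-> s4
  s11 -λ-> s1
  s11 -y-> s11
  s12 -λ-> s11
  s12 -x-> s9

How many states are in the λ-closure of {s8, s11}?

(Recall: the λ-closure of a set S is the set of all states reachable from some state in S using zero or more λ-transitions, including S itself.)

Start with {s8, s11}.
From s8 via λ: add s7.
From s11 via λ: add s1.
From s7 via λ: add s6.
From s6 via λ: add s2, s9.
From s2 via λ: add s12.
From s9 via λ: add s4.
λ-closure = {s1, s2, s4, s6, s7, s8, s9, s11, s12}, which has 9 states.

9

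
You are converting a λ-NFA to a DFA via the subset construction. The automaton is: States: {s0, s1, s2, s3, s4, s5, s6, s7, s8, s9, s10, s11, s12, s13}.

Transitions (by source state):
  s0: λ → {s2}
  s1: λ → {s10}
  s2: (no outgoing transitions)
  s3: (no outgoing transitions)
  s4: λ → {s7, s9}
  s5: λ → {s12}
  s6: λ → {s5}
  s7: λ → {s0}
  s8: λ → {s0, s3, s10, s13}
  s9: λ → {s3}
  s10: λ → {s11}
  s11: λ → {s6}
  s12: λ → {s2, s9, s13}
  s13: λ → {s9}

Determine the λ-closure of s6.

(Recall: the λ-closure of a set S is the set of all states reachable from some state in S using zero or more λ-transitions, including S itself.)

Start with {s6}.
From s6 via λ: add s5.
From s5 via λ: add s12.
From s12 via λ: add s2, s9, s13.
From s9 via λ: add s3.
No new states can be added; the closed set is {s2, s3, s5, s6, s9, s12, s13}.

{s2, s3, s5, s6, s9, s12, s13}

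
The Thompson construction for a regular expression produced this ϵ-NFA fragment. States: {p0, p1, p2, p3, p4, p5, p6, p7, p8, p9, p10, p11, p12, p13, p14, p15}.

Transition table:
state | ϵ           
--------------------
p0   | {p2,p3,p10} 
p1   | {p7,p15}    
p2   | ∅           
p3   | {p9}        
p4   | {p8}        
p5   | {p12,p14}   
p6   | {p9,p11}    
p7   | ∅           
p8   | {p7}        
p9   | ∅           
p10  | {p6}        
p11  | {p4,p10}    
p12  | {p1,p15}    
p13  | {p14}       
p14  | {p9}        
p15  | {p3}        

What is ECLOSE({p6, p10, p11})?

{p4, p6, p7, p8, p9, p10, p11}

Start with {p6, p10, p11}.
From p6 via ϵ: add p9.
From p11 via ϵ: add p4.
From p4 via ϵ: add p8.
From p8 via ϵ: add p7.
No new states can be added; the closed set is {p4, p6, p7, p8, p9, p10, p11}.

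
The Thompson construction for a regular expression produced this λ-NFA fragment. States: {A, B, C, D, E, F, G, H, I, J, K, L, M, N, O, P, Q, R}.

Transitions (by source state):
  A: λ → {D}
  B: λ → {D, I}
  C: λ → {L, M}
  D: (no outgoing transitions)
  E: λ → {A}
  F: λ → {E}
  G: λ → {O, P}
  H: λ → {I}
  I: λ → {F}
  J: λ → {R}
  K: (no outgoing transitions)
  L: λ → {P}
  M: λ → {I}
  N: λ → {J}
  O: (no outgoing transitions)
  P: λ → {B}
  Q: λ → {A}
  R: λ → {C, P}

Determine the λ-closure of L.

Start with {L}.
From L via λ: add P.
From P via λ: add B.
From B via λ: add D, I.
From I via λ: add F.
From F via λ: add E.
From E via λ: add A.
No new states can be added; the closed set is {A, B, D, E, F, I, L, P}.

{A, B, D, E, F, I, L, P}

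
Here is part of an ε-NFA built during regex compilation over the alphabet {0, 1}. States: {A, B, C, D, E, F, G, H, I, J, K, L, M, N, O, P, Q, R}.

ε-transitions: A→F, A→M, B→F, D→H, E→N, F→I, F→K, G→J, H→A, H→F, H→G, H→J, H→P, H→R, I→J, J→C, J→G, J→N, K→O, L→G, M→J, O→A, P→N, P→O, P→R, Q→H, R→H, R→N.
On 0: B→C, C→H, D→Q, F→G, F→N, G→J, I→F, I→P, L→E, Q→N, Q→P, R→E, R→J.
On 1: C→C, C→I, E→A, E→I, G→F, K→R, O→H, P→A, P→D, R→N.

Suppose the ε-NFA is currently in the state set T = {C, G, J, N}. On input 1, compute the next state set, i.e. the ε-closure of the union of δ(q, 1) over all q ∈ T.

{A, C, F, G, I, J, K, M, N, O}

C on 1 → {C, I}.
G on 1 → {F}.
No 1-transition from J, N.
Union after reading 1: {C, F, I}.
Now take the ε-closure:
From F via ε: add K.
From I via ε: add J.
From J via ε: add G, N.
From K via ε: add O.
From O via ε: add A.
From A via ε: add M.
No new states can be added; the closed set is {A, C, F, G, I, J, K, M, N, O}.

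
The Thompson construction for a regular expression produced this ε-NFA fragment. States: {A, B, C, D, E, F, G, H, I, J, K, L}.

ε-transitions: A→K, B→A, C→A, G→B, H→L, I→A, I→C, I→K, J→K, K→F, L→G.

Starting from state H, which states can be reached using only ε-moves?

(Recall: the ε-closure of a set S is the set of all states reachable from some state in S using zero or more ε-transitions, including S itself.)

{A, B, F, G, H, K, L}

Start with {H}.
From H via ε: add L.
From L via ε: add G.
From G via ε: add B.
From B via ε: add A.
From A via ε: add K.
From K via ε: add F.
No new states can be added; the closed set is {A, B, F, G, H, K, L}.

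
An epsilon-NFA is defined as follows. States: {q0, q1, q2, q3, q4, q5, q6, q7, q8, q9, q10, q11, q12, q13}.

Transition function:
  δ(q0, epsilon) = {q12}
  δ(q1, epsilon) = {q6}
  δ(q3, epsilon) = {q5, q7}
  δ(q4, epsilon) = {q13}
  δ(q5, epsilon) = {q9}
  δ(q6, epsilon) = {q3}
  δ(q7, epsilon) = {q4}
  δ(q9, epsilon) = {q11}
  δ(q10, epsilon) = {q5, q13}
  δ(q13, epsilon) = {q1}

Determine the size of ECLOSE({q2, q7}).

Start with {q2, q7}.
From q7 via epsilon: add q4.
From q4 via epsilon: add q13.
From q13 via epsilon: add q1.
From q1 via epsilon: add q6.
From q6 via epsilon: add q3.
From q3 via epsilon: add q5.
From q5 via epsilon: add q9.
From q9 via epsilon: add q11.
epsilon-closure = {q1, q2, q3, q4, q5, q6, q7, q9, q11, q13}, which has 10 states.

10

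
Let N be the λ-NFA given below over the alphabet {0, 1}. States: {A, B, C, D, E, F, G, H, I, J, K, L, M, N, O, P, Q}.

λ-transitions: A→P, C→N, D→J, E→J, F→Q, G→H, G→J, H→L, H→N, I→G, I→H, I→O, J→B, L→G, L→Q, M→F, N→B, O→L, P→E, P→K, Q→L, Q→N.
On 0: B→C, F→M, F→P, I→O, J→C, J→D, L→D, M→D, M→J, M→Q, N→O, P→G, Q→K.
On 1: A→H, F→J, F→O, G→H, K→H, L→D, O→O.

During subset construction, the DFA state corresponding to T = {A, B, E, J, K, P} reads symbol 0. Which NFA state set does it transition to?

B on 0 → {C}.
J on 0 → {C, D}.
P on 0 → {G}.
No 0-transition from A, E, K.
Union after reading 0: {C, D, G}.
Now take the λ-closure:
From C via λ: add N.
From D via λ: add J.
From G via λ: add H.
From H via λ: add L.
From J via λ: add B.
From L via λ: add Q.
No new states can be added; the closed set is {B, C, D, G, H, J, L, N, Q}.

{B, C, D, G, H, J, L, N, Q}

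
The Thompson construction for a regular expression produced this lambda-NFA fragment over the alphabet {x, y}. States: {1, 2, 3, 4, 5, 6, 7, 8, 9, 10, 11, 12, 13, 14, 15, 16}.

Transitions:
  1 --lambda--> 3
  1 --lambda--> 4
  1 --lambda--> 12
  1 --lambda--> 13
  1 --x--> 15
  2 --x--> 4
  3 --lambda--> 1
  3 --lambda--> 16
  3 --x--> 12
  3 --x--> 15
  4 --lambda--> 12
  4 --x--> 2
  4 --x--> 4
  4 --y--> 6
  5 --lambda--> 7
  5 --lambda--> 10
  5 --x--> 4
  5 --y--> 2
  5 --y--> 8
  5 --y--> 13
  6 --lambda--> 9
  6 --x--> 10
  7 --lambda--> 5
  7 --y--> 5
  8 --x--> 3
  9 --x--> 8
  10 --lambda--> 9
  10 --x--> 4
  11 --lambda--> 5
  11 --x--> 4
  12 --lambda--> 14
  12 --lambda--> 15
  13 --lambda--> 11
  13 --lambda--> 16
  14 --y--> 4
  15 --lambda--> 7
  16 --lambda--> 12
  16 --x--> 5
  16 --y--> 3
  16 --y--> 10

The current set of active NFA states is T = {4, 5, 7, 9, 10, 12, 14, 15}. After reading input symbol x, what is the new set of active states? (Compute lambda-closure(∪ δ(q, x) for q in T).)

{2, 4, 5, 7, 8, 9, 10, 12, 14, 15}

4 on x → {2, 4}.
5 on x → {4}.
9 on x → {8}.
10 on x → {4}.
No x-transition from 7, 12, 14, 15.
Union after reading x: {2, 4, 8}.
Now take the lambda-closure:
From 4 via lambda: add 12.
From 12 via lambda: add 14, 15.
From 15 via lambda: add 7.
From 7 via lambda: add 5.
From 5 via lambda: add 10.
From 10 via lambda: add 9.
No new states can be added; the closed set is {2, 4, 5, 7, 8, 9, 10, 12, 14, 15}.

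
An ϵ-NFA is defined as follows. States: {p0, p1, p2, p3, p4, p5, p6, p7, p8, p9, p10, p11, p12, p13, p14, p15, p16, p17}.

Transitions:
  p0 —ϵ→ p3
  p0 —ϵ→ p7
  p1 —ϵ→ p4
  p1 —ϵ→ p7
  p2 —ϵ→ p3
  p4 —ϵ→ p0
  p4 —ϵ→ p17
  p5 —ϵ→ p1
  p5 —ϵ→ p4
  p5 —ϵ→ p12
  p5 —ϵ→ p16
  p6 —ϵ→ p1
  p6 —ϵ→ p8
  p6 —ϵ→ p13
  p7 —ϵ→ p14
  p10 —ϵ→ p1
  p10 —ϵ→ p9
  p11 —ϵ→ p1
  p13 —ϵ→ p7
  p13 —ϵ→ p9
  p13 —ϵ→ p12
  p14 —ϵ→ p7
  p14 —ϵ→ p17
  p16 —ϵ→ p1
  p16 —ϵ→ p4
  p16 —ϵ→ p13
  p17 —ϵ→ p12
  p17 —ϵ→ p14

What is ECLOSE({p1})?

Start with {p1}.
From p1 via ϵ: add p4, p7.
From p4 via ϵ: add p0, p17.
From p7 via ϵ: add p14.
From p0 via ϵ: add p3.
From p17 via ϵ: add p12.
No new states can be added; the closed set is {p0, p1, p3, p4, p7, p12, p14, p17}.

{p0, p1, p3, p4, p7, p12, p14, p17}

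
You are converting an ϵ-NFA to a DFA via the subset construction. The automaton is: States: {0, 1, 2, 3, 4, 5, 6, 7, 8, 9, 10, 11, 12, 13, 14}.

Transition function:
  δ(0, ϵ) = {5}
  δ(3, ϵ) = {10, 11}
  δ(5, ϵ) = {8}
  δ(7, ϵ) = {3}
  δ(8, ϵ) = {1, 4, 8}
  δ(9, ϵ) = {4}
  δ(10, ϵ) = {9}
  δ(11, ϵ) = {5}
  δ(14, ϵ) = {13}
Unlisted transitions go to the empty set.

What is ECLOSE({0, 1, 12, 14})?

Start with {0, 1, 12, 14}.
From 0 via ϵ: add 5.
From 14 via ϵ: add 13.
From 5 via ϵ: add 8.
From 8 via ϵ: add 4.
No new states can be added; the closed set is {0, 1, 4, 5, 8, 12, 13, 14}.

{0, 1, 4, 5, 8, 12, 13, 14}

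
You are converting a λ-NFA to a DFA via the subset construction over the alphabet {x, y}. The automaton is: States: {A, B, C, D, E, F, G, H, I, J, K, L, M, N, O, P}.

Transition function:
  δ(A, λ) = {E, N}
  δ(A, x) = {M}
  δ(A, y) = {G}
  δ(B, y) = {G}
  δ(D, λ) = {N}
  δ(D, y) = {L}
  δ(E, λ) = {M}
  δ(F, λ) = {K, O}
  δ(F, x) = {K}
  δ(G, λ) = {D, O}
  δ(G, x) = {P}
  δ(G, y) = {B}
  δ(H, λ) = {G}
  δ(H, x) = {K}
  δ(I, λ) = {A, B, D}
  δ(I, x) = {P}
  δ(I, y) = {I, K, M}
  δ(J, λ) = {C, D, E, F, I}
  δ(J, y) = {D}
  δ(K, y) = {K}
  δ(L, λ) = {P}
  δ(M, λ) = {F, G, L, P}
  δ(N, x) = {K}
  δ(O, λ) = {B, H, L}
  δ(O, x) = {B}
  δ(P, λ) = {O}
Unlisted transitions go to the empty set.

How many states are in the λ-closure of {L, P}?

Start with {L, P}.
From P via λ: add O.
From O via λ: add B, H.
From H via λ: add G.
From G via λ: add D.
From D via λ: add N.
λ-closure = {B, D, G, H, L, N, O, P}, which has 8 states.

8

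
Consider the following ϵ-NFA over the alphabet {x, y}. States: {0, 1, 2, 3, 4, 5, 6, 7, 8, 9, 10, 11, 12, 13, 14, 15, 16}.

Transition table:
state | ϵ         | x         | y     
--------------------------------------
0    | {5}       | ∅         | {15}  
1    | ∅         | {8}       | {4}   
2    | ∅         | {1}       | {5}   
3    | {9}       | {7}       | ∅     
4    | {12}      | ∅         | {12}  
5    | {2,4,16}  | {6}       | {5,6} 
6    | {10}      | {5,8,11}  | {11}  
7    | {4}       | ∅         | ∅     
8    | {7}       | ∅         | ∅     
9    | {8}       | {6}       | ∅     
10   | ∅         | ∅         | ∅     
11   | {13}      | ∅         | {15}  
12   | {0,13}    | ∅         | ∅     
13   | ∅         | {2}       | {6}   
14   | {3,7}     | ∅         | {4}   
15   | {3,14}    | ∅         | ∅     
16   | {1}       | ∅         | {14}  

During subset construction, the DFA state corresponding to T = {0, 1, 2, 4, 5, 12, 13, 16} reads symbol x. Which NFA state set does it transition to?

1 on x → {8}.
2 on x → {1}.
5 on x → {6}.
13 on x → {2}.
No x-transition from 0, 4, 12, 16.
Union after reading x: {1, 2, 6, 8}.
Now take the ϵ-closure:
From 6 via ϵ: add 10.
From 8 via ϵ: add 7.
From 7 via ϵ: add 4.
From 4 via ϵ: add 12.
From 12 via ϵ: add 0, 13.
From 0 via ϵ: add 5.
From 5 via ϵ: add 16.
No new states can be added; the closed set is {0, 1, 2, 4, 5, 6, 7, 8, 10, 12, 13, 16}.

{0, 1, 2, 4, 5, 6, 7, 8, 10, 12, 13, 16}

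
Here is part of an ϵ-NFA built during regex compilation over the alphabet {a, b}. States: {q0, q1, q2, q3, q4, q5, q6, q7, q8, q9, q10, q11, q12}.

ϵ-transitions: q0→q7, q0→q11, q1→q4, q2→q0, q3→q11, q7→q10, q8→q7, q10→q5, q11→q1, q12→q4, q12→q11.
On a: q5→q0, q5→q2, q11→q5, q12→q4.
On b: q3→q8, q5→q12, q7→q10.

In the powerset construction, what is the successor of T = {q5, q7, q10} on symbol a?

q5 on a → {q0, q2}.
No a-transition from q7, q10.
Union after reading a: {q0, q2}.
Now take the ϵ-closure:
From q0 via ϵ: add q7, q11.
From q7 via ϵ: add q10.
From q11 via ϵ: add q1.
From q1 via ϵ: add q4.
From q10 via ϵ: add q5.
No new states can be added; the closed set is {q0, q1, q2, q4, q5, q7, q10, q11}.

{q0, q1, q2, q4, q5, q7, q10, q11}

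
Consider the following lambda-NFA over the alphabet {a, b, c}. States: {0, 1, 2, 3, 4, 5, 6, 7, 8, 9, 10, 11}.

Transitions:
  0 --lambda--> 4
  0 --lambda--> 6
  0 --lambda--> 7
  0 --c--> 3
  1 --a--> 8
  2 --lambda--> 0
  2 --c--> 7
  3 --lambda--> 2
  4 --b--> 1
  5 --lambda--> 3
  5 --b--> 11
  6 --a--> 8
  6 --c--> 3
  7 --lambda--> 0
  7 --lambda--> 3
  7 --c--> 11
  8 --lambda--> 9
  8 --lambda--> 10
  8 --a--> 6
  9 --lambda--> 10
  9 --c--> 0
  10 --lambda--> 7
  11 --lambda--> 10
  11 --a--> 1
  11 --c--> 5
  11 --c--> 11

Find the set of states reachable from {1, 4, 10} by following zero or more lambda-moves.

Start with {1, 4, 10}.
From 10 via lambda: add 7.
From 7 via lambda: add 0, 3.
From 0 via lambda: add 6.
From 3 via lambda: add 2.
No new states can be added; the closed set is {0, 1, 2, 3, 4, 6, 7, 10}.

{0, 1, 2, 3, 4, 6, 7, 10}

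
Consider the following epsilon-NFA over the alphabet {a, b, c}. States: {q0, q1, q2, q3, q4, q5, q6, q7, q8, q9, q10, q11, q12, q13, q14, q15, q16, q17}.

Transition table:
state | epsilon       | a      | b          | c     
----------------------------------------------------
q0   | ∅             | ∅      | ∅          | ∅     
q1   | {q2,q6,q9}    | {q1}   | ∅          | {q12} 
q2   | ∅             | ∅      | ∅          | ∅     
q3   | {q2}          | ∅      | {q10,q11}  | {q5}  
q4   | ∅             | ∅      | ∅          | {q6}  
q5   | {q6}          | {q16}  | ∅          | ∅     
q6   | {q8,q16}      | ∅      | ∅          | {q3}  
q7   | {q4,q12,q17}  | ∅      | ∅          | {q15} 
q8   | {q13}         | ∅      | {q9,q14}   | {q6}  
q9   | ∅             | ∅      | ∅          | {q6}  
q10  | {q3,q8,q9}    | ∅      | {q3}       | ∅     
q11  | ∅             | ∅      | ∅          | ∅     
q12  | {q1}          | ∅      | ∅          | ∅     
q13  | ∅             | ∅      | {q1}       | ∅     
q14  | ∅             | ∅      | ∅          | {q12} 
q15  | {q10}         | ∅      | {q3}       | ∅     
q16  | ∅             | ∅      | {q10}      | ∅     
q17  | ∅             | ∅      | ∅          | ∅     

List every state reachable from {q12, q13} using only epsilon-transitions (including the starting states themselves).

{q1, q2, q6, q8, q9, q12, q13, q16}

Start with {q12, q13}.
From q12 via epsilon: add q1.
From q1 via epsilon: add q2, q6, q9.
From q6 via epsilon: add q8, q16.
No new states can be added; the closed set is {q1, q2, q6, q8, q9, q12, q13, q16}.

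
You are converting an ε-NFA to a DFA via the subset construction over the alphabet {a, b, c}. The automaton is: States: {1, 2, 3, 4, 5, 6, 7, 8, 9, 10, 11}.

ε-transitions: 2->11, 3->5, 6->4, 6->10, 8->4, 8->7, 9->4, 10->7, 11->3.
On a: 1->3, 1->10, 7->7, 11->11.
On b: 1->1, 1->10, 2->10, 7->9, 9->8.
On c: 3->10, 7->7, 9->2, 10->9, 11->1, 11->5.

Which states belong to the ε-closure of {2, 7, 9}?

{2, 3, 4, 5, 7, 9, 11}

Start with {2, 7, 9}.
From 2 via ε: add 11.
From 9 via ε: add 4.
From 11 via ε: add 3.
From 3 via ε: add 5.
No new states can be added; the closed set is {2, 3, 4, 5, 7, 9, 11}.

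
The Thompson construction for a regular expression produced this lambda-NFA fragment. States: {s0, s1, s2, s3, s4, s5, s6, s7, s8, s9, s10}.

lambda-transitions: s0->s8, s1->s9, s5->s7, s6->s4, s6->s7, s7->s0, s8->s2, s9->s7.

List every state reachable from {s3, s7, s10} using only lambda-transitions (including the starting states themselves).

Start with {s3, s7, s10}.
From s7 via lambda: add s0.
From s0 via lambda: add s8.
From s8 via lambda: add s2.
No new states can be added; the closed set is {s0, s2, s3, s7, s8, s10}.

{s0, s2, s3, s7, s8, s10}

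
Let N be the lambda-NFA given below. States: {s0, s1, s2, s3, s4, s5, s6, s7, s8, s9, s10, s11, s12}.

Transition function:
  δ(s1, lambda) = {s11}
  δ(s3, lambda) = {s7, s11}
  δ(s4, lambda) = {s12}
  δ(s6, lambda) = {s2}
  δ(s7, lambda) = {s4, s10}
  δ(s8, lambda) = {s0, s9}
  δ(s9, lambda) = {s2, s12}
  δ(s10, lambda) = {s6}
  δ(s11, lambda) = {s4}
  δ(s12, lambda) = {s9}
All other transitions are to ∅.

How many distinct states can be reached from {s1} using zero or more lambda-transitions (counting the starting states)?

6

Start with {s1}.
From s1 via lambda: add s11.
From s11 via lambda: add s4.
From s4 via lambda: add s12.
From s12 via lambda: add s9.
From s9 via lambda: add s2.
lambda-closure = {s1, s2, s4, s9, s11, s12}, which has 6 states.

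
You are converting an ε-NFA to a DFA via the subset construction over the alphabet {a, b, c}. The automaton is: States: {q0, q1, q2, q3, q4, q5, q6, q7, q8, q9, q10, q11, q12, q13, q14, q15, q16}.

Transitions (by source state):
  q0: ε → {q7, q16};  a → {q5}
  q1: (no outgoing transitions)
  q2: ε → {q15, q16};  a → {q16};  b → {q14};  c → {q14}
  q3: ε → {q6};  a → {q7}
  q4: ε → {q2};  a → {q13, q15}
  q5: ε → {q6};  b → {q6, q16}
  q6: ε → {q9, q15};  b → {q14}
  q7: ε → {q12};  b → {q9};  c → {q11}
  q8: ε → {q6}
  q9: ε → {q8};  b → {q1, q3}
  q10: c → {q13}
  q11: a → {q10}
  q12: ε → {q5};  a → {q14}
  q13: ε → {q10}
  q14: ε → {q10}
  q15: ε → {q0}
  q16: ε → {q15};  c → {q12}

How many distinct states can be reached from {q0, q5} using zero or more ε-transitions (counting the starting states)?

Start with {q0, q5}.
From q0 via ε: add q7, q16.
From q5 via ε: add q6.
From q6 via ε: add q9, q15.
From q7 via ε: add q12.
From q9 via ε: add q8.
ε-closure = {q0, q5, q6, q7, q8, q9, q12, q15, q16}, which has 9 states.

9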